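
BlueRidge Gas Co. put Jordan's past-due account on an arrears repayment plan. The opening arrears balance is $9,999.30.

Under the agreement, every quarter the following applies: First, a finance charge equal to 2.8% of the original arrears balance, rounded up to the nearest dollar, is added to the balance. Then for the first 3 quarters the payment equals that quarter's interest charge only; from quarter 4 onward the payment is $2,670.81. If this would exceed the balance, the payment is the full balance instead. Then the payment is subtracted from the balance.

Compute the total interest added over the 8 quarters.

$2,240.00

Quarter 1: $9,999.30 +$280.00 interest = $10,279.30; pay $280.00 → $9,999.30
Quarter 2: $9,999.30 +$280.00 interest = $10,279.30; pay $280.00 → $9,999.30
Quarter 3: $9,999.30 +$280.00 interest = $10,279.30; pay $280.00 → $9,999.30
Quarter 4: $9,999.30 +$280.00 interest = $10,279.30; pay $2,670.81 → $7,608.49
Quarter 5: $7,608.49 +$280.00 interest = $7,888.49; pay $2,670.81 → $5,217.68
Quarter 6: $5,217.68 +$280.00 interest = $5,497.68; pay $2,670.81 → $2,826.87
Quarter 7: $2,826.87 +$280.00 interest = $3,106.87; pay $2,670.81 → $436.06
Quarter 8: $436.06 +$280.00 interest = $716.06; pay $716.06 → $0.00
Total interest: $280.00 + $280.00 + $280.00 + $280.00 + $280.00 + $280.00 + $280.00 + $280.00 = $2,240.00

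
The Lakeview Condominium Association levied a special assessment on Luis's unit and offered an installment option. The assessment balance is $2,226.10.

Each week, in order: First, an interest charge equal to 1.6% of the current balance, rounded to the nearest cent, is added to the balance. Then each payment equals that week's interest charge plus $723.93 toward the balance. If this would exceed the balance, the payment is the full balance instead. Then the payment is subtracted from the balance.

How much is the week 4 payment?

# | Opening | Interest | Payment | End bal
1 | $2,226.10 | $35.62 | $759.55 | $1,502.17
2 | $1,502.17 | $24.03 | $747.96 | $778.24
3 | $778.24 | $12.45 | $736.38 | $54.31
4 | $54.31 | $0.87 | $55.18 | $0.00

$55.18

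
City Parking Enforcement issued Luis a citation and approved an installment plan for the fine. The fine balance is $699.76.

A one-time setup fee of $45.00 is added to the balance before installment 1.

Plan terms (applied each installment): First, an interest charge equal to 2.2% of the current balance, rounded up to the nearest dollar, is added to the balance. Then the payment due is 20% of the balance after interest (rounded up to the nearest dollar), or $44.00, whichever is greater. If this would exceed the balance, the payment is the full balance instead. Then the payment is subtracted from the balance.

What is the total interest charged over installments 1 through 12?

Installment 1: opening $744.76; interest $17.00 → $761.76; payment $153.00; balance $608.76
Installment 2: opening $608.76; interest $14.00 → $622.76; payment $125.00; balance $497.76
Installment 3: opening $497.76; interest $11.00 → $508.76; payment $102.00; balance $406.76
Installment 4: opening $406.76; interest $9.00 → $415.76; payment $84.00; balance $331.76
Installment 5: opening $331.76; interest $8.00 → $339.76; payment $68.00; balance $271.76
Installment 6: opening $271.76; interest $6.00 → $277.76; payment $56.00; balance $221.76
Installment 7: opening $221.76; interest $5.00 → $226.76; payment $46.00; balance $180.76
Installment 8: opening $180.76; interest $4.00 → $184.76; payment $44.00; balance $140.76
Installment 9: opening $140.76; interest $4.00 → $144.76; payment $44.00; balance $100.76
Installment 10: opening $100.76; interest $3.00 → $103.76; payment $44.00; balance $59.76
Installment 11: opening $59.76; interest $2.00 → $61.76; payment $44.00; balance $17.76
Installment 12: opening $17.76; interest $1.00 → $18.76; payment $18.76; balance $0.00
Total interest: $17.00 + $14.00 + $11.00 + $9.00 + $8.00 + $6.00 + $5.00 + $4.00 + $4.00 + $3.00 + $2.00 + $1.00 = $84.00

$84.00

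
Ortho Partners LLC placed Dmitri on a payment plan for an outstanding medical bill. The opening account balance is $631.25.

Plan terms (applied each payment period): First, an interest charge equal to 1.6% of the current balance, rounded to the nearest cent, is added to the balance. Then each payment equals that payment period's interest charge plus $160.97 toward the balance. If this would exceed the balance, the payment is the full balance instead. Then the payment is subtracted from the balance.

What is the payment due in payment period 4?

$150.71

Payment period 1: $631.25 +$10.10 interest = $641.35; pay $171.07 → $470.28
Payment period 2: $470.28 +$7.52 interest = $477.80; pay $168.49 → $309.31
Payment period 3: $309.31 +$4.95 interest = $314.26; pay $165.92 → $148.34
Payment period 4: $148.34 +$2.37 interest = $150.71; pay $150.71 → $0.00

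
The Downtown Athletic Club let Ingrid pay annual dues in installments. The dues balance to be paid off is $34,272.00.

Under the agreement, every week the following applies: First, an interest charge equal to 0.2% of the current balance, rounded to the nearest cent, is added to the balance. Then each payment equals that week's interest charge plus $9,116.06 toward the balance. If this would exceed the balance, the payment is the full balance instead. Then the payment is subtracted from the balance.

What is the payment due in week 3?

$9,148.14

Week 1: $34,272.00 +$68.54 interest = $34,340.54; pay $9,184.60 → $25,155.94
Week 2: $25,155.94 +$50.31 interest = $25,206.25; pay $9,166.37 → $16,039.88
Week 3: $16,039.88 +$32.08 interest = $16,071.96; pay $9,148.14 → $6,923.82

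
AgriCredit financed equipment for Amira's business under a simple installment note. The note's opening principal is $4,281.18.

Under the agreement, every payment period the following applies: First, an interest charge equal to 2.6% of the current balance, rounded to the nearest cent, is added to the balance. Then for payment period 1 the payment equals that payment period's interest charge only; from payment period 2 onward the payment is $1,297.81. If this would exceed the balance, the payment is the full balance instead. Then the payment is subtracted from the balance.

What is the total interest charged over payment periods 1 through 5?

$368.23

Payment period 1: opening $4,281.18; interest $111.31 → $4,392.49; payment $111.31; balance $4,281.18
Payment period 2: opening $4,281.18; interest $111.31 → $4,392.49; payment $1,297.81; balance $3,094.68
Payment period 3: opening $3,094.68; interest $80.46 → $3,175.14; payment $1,297.81; balance $1,877.33
Payment period 4: opening $1,877.33; interest $48.81 → $1,926.14; payment $1,297.81; balance $628.33
Payment period 5: opening $628.33; interest $16.34 → $644.67; payment $644.67; balance $0.00
Total interest: $111.31 + $111.31 + $80.46 + $48.81 + $16.34 = $368.23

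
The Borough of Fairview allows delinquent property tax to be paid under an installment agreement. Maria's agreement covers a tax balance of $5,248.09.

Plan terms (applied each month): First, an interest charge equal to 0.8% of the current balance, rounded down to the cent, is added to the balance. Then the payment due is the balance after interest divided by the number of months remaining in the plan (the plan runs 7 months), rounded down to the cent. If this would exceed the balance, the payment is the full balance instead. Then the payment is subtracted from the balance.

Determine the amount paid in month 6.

$786.44

# | Opening | Interest | Payment | End bal
1 | $5,248.09 | $41.98 | $755.72 | $4,534.35
2 | $4,534.35 | $36.27 | $761.77 | $3,808.85
3 | $3,808.85 | $30.47 | $767.86 | $3,071.46
4 | $3,071.46 | $24.57 | $774.00 | $2,322.03
5 | $2,322.03 | $18.57 | $780.20 | $1,560.40
6 | $1,560.40 | $12.48 | $786.44 | $786.44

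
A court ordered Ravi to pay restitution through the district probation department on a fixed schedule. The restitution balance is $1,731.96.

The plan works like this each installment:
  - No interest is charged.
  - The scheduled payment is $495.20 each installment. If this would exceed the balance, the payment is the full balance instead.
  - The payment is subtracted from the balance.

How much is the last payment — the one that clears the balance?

Installment 1: opening $1,731.96; payment $495.20; balance $1,236.76
Installment 2: opening $1,236.76; payment $495.20; balance $741.56
Installment 3: opening $741.56; payment $495.20; balance $246.36
Installment 4: opening $246.36; payment $246.36; balance $0.00

$246.36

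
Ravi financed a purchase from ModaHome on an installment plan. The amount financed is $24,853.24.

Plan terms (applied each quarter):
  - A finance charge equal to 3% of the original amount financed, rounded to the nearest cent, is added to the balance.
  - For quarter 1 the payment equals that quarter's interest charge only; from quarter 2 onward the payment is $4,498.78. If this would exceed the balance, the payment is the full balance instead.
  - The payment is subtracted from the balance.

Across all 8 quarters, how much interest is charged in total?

$5,964.80

# | Opening | Interest | Payment | End bal
1 | $24,853.24 | $745.60 | $745.60 | $24,853.24
2 | $24,853.24 | $745.60 | $4,498.78 | $21,100.06
3 | $21,100.06 | $745.60 | $4,498.78 | $17,346.88
4 | $17,346.88 | $745.60 | $4,498.78 | $13,593.70
5 | $13,593.70 | $745.60 | $4,498.78 | $9,840.52
6 | $9,840.52 | $745.60 | $4,498.78 | $6,087.34
7 | $6,087.34 | $745.60 | $4,498.78 | $2,334.16
8 | $2,334.16 | $745.60 | $3,079.76 | $0.00
Total interest: $745.60 + $745.60 + $745.60 + $745.60 + $745.60 + $745.60 + $745.60 + $745.60 = $5,964.80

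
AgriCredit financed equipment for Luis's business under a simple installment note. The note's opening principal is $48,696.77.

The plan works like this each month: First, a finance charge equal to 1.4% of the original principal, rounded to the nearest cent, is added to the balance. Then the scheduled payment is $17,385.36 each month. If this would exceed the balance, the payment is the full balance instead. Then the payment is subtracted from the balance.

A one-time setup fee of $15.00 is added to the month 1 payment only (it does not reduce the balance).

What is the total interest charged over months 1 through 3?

$2,045.25

Month 1: $48,696.77 +$681.75 interest = $49,378.52; pay $17,385.36 (+ $15.00 fee) → $31,993.16
Month 2: $31,993.16 +$681.75 interest = $32,674.91; pay $17,385.36 → $15,289.55
Month 3: $15,289.55 +$681.75 interest = $15,971.30; pay $15,971.30 → $0.00
Total interest: $681.75 + $681.75 + $681.75 = $2,045.25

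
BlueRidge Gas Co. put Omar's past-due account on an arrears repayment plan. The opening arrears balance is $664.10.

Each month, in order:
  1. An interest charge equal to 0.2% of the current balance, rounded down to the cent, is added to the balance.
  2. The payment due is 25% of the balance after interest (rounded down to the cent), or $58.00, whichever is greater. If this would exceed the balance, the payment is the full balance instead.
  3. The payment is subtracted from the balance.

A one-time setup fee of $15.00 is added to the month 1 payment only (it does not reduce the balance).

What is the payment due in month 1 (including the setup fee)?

$181.35

Month 1: opening $664.10; interest $1.32 → $665.42; payment $166.35 (+ $15.00 fee); balance $499.07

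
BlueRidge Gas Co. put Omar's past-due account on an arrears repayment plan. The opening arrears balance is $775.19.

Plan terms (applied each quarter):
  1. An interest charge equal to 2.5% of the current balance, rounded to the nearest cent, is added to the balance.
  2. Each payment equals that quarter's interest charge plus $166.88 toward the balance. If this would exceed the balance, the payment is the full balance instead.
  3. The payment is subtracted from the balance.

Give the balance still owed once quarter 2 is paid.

Quarter 1: $775.19 +$19.38 interest = $794.57; pay $186.26 → $608.31
Quarter 2: $608.31 +$15.21 interest = $623.52; pay $182.09 → $441.43

$441.43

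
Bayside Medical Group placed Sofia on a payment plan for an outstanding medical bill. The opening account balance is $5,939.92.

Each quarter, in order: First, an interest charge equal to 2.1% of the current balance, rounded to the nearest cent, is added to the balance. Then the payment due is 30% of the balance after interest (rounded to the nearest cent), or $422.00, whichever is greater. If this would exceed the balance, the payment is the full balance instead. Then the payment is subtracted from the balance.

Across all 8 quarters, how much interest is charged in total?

$400.19

Quarter 1: opening $5,939.92; interest $124.74 → $6,064.66; payment $1,819.40; balance $4,245.26
Quarter 2: opening $4,245.26; interest $89.15 → $4,334.41; payment $1,300.32; balance $3,034.09
Quarter 3: opening $3,034.09; interest $63.72 → $3,097.81; payment $929.34; balance $2,168.47
Quarter 4: opening $2,168.47; interest $45.54 → $2,214.01; payment $664.20; balance $1,549.81
Quarter 5: opening $1,549.81; interest $32.55 → $1,582.36; payment $474.71; balance $1,107.65
Quarter 6: opening $1,107.65; interest $23.26 → $1,130.91; payment $422.00; balance $708.91
Quarter 7: opening $708.91; interest $14.89 → $723.80; payment $422.00; balance $301.80
Quarter 8: opening $301.80; interest $6.34 → $308.14; payment $308.14; balance $0.00
Total interest: $124.74 + $89.15 + $63.72 + $45.54 + $32.55 + $23.26 + $14.89 + $6.34 = $400.19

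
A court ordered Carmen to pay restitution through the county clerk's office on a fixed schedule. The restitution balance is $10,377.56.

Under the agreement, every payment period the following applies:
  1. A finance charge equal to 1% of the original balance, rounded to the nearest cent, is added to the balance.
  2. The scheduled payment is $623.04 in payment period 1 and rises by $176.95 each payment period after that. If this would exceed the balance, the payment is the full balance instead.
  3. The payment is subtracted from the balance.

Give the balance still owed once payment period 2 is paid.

$9,162.09

Payment period 1: opening $10,377.56; interest $103.78 → $10,481.34; payment $623.04; balance $9,858.30
Payment period 2: opening $9,858.30; interest $103.78 → $9,962.08; payment $799.99; balance $9,162.09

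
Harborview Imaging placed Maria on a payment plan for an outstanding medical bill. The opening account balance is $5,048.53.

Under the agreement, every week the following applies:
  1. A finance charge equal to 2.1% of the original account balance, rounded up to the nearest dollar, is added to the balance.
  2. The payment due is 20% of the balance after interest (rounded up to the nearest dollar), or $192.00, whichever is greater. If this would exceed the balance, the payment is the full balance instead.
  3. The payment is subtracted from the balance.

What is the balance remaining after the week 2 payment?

# | Opening | Interest | Payment | End bal
1 | $5,048.53 | $107.00 | $1,032.00 | $4,123.53
2 | $4,123.53 | $107.00 | $847.00 | $3,383.53

$3,383.53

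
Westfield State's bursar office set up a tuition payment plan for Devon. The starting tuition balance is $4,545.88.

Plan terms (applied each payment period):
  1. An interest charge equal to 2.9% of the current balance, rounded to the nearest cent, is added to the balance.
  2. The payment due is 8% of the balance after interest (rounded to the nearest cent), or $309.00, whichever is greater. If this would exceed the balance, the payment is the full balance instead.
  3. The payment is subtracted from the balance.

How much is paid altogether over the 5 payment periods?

Payment period 1: $4,545.88 +$131.83 interest = $4,677.71; pay $374.22 → $4,303.49
Payment period 2: $4,303.49 +$124.80 interest = $4,428.29; pay $354.26 → $4,074.03
Payment period 3: $4,074.03 +$118.15 interest = $4,192.18; pay $335.37 → $3,856.81
Payment period 4: $3,856.81 +$111.85 interest = $3,968.66; pay $317.49 → $3,651.17
Payment period 5: $3,651.17 +$105.88 interest = $3,757.05; pay $309.00 → $3,448.05
Total paid: $1,690.34

$1,690.34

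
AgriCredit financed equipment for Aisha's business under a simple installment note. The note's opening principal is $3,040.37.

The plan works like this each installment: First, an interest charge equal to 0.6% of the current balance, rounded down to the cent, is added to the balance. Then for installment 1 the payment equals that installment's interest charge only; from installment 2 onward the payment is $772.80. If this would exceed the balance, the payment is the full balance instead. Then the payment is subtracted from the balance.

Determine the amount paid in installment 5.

Installment 1: $3,040.37 +$18.24 interest = $3,058.61; pay $18.24 → $3,040.37
Installment 2: $3,040.37 +$18.24 interest = $3,058.61; pay $772.80 → $2,285.81
Installment 3: $2,285.81 +$13.71 interest = $2,299.52; pay $772.80 → $1,526.72
Installment 4: $1,526.72 +$9.16 interest = $1,535.88; pay $772.80 → $763.08
Installment 5: $763.08 +$4.57 interest = $767.65; pay $767.65 → $0.00

$767.65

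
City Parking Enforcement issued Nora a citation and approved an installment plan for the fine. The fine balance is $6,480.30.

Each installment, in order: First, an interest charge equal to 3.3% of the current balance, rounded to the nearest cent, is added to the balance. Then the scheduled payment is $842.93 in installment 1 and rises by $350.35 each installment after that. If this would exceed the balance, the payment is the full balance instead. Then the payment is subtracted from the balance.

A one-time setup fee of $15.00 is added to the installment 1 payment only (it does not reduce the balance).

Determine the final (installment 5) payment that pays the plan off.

$1,743.63

Installment 1: $6,480.30 +$213.85 interest = $6,694.15; pay $842.93 (+ $15.00 fee) → $5,851.22
Installment 2: $5,851.22 +$193.09 interest = $6,044.31; pay $1,193.28 → $4,851.03
Installment 3: $4,851.03 +$160.08 interest = $5,011.11; pay $1,543.63 → $3,467.48
Installment 4: $3,467.48 +$114.43 interest = $3,581.91; pay $1,893.98 → $1,687.93
Installment 5: $1,687.93 +$55.70 interest = $1,743.63; pay $1,743.63 → $0.00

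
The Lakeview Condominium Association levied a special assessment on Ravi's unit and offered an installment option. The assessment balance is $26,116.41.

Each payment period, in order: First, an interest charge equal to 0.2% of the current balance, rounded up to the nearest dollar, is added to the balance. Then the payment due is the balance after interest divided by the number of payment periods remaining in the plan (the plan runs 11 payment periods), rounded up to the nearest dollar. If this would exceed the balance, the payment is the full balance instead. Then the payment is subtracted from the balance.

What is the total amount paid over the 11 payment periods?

Payment period 1: opening $26,116.41; interest $53.00 → $26,169.41; payment $2,380.00; balance $23,789.41
Payment period 2: opening $23,789.41; interest $48.00 → $23,837.41; payment $2,384.00; balance $21,453.41
Payment period 3: opening $21,453.41; interest $43.00 → $21,496.41; payment $2,389.00; balance $19,107.41
Payment period 4: opening $19,107.41; interest $39.00 → $19,146.41; payment $2,394.00; balance $16,752.41
Payment period 5: opening $16,752.41; interest $34.00 → $16,786.41; payment $2,399.00; balance $14,387.41
Payment period 6: opening $14,387.41; interest $29.00 → $14,416.41; payment $2,403.00; balance $12,013.41
Payment period 7: opening $12,013.41; interest $25.00 → $12,038.41; payment $2,408.00; balance $9,630.41
Payment period 8: opening $9,630.41; interest $20.00 → $9,650.41; payment $2,413.00; balance $7,237.41
Payment period 9: opening $7,237.41; interest $15.00 → $7,252.41; payment $2,418.00; balance $4,834.41
Payment period 10: opening $4,834.41; interest $10.00 → $4,844.41; payment $2,423.00; balance $2,421.41
Payment period 11: opening $2,421.41; interest $5.00 → $2,426.41; payment $2,426.41; balance $0.00
Total paid: $26,437.41

$26,437.41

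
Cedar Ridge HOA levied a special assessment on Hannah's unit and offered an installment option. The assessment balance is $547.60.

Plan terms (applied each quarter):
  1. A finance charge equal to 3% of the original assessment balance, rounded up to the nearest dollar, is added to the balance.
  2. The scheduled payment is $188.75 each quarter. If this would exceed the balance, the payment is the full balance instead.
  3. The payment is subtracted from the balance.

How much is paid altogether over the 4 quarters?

$615.60

Quarter 1: opening $547.60; interest $17.00 → $564.60; payment $188.75; balance $375.85
Quarter 2: opening $375.85; interest $17.00 → $392.85; payment $188.75; balance $204.10
Quarter 3: opening $204.10; interest $17.00 → $221.10; payment $188.75; balance $32.35
Quarter 4: opening $32.35; interest $17.00 → $49.35; payment $49.35; balance $0.00
Total paid: $615.60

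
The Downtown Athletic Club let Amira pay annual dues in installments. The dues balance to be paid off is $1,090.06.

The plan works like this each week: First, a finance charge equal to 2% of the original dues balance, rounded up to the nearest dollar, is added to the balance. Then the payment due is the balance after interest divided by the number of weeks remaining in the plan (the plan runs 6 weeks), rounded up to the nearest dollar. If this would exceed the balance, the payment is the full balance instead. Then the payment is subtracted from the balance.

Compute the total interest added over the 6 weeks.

$132.00

Week 1: $1,090.06 +$22.00 interest = $1,112.06; pay $186.00 → $926.06
Week 2: $926.06 +$22.00 interest = $948.06; pay $190.00 → $758.06
Week 3: $758.06 +$22.00 interest = $780.06; pay $196.00 → $584.06
Week 4: $584.06 +$22.00 interest = $606.06; pay $203.00 → $403.06
Week 5: $403.06 +$22.00 interest = $425.06; pay $213.00 → $212.06
Week 6: $212.06 +$22.00 interest = $234.06; pay $234.06 → $0.00
Total interest: $22.00 + $22.00 + $22.00 + $22.00 + $22.00 + $22.00 = $132.00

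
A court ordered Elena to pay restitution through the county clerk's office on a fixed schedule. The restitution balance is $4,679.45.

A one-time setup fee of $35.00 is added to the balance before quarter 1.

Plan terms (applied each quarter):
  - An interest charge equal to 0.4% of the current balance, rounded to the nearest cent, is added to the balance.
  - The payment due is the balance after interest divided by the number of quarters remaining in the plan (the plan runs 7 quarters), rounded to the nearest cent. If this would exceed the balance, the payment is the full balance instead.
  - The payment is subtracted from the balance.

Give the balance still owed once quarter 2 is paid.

# | Opening | Interest | Payment | End bal
1 | $4,714.45 | $18.86 | $676.19 | $4,057.12
2 | $4,057.12 | $16.23 | $678.89 | $3,394.46

$3,394.46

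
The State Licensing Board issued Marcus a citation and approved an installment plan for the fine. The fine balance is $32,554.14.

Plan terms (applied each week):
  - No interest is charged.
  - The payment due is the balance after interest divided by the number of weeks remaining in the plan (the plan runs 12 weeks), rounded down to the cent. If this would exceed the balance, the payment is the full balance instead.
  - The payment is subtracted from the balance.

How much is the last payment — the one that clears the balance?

Week 1: opening $32,554.14; payment $2,712.84; balance $29,841.30
Week 2: opening $29,841.30; payment $2,712.84; balance $27,128.46
Week 3: opening $27,128.46; payment $2,712.84; balance $24,415.62
Week 4: opening $24,415.62; payment $2,712.84; balance $21,702.78
Week 5: opening $21,702.78; payment $2,712.84; balance $18,989.94
Week 6: opening $18,989.94; payment $2,712.84; balance $16,277.10
Week 7: opening $16,277.10; payment $2,712.85; balance $13,564.25
Week 8: opening $13,564.25; payment $2,712.85; balance $10,851.40
Week 9: opening $10,851.40; payment $2,712.85; balance $8,138.55
Week 10: opening $8,138.55; payment $2,712.85; balance $5,425.70
Week 11: opening $5,425.70; payment $2,712.85; balance $2,712.85
Week 12: opening $2,712.85; payment $2,712.85; balance $0.00

$2,712.85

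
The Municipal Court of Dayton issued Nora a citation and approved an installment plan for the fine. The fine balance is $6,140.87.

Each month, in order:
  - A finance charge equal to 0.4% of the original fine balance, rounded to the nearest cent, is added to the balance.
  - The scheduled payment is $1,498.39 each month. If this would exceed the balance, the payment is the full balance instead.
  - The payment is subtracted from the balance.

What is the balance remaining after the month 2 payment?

$3,193.21

# | Opening | Interest | Payment | End bal
1 | $6,140.87 | $24.56 | $1,498.39 | $4,667.04
2 | $4,667.04 | $24.56 | $1,498.39 | $3,193.21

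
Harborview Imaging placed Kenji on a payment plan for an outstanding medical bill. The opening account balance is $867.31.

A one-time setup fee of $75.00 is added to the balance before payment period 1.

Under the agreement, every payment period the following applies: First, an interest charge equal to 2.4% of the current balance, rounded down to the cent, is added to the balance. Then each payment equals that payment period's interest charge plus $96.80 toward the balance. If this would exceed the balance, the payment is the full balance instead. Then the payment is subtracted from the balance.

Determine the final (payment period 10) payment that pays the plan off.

Payment period 1: opening $942.31; interest $22.61 → $964.92; payment $119.41; balance $845.51
Payment period 2: opening $845.51; interest $20.29 → $865.80; payment $117.09; balance $748.71
Payment period 3: opening $748.71; interest $17.96 → $766.67; payment $114.76; balance $651.91
Payment period 4: opening $651.91; interest $15.64 → $667.55; payment $112.44; balance $555.11
Payment period 5: opening $555.11; interest $13.32 → $568.43; payment $110.12; balance $458.31
Payment period 6: opening $458.31; interest $10.99 → $469.30; payment $107.79; balance $361.51
Payment period 7: opening $361.51; interest $8.67 → $370.18; payment $105.47; balance $264.71
Payment period 8: opening $264.71; interest $6.35 → $271.06; payment $103.15; balance $167.91
Payment period 9: opening $167.91; interest $4.02 → $171.93; payment $100.82; balance $71.11
Payment period 10: opening $71.11; interest $1.70 → $72.81; payment $72.81; balance $0.00

$72.81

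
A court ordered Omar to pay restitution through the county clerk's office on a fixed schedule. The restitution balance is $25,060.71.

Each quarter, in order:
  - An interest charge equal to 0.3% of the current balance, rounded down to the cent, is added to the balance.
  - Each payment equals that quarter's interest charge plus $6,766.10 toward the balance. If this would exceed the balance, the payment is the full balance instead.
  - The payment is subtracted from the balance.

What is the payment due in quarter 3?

$6,800.68

Quarter 1: opening $25,060.71; interest $75.18 → $25,135.89; payment $6,841.28; balance $18,294.61
Quarter 2: opening $18,294.61; interest $54.88 → $18,349.49; payment $6,820.98; balance $11,528.51
Quarter 3: opening $11,528.51; interest $34.58 → $11,563.09; payment $6,800.68; balance $4,762.41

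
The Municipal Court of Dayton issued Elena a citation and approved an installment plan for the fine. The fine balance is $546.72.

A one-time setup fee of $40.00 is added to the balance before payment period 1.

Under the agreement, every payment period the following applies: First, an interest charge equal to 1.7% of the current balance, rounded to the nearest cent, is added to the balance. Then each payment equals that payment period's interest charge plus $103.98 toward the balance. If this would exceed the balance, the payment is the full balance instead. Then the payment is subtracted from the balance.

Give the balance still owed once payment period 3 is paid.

Payment period 1: $586.72 +$9.97 interest = $596.69; pay $113.95 → $482.74
Payment period 2: $482.74 +$8.21 interest = $490.95; pay $112.19 → $378.76
Payment period 3: $378.76 +$6.44 interest = $385.20; pay $110.42 → $274.78

$274.78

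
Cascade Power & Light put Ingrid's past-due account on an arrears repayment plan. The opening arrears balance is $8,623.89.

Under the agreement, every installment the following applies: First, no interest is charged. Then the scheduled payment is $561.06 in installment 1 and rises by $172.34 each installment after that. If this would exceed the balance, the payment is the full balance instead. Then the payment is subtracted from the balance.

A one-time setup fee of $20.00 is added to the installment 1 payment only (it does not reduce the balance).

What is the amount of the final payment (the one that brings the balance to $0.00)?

Installment 1: $8,623.89 − $561.06 (+ $20.00 fee) → $8,062.83
Installment 2: $8,062.83 − $733.40 → $7,329.43
Installment 3: $7,329.43 − $905.74 → $6,423.69
Installment 4: $6,423.69 − $1,078.08 → $5,345.61
Installment 5: $5,345.61 − $1,250.42 → $4,095.19
Installment 6: $4,095.19 − $1,422.76 → $2,672.43
Installment 7: $2,672.43 − $1,595.10 → $1,077.33
Installment 8: $1,077.33 − $1,077.33 → $0.00

$1,077.33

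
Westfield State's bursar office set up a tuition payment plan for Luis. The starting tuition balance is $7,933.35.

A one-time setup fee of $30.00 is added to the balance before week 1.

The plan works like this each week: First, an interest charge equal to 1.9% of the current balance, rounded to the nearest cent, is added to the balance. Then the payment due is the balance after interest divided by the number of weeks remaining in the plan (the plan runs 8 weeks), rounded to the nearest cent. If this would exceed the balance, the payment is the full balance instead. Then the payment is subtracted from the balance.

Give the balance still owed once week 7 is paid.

Week 1: opening $7,963.35; interest $151.30 → $8,114.65; payment $1,014.33; balance $7,100.32
Week 2: opening $7,100.32; interest $134.91 → $7,235.23; payment $1,033.60; balance $6,201.63
Week 3: opening $6,201.63; interest $117.83 → $6,319.46; payment $1,053.24; balance $5,266.22
Week 4: opening $5,266.22; interest $100.06 → $5,366.28; payment $1,073.26; balance $4,293.02
Week 5: opening $4,293.02; interest $81.57 → $4,374.59; payment $1,093.65; balance $3,280.94
Week 6: opening $3,280.94; interest $62.34 → $3,343.28; payment $1,114.43; balance $2,228.85
Week 7: opening $2,228.85; interest $42.35 → $2,271.20; payment $1,135.60; balance $1,135.60

$1,135.60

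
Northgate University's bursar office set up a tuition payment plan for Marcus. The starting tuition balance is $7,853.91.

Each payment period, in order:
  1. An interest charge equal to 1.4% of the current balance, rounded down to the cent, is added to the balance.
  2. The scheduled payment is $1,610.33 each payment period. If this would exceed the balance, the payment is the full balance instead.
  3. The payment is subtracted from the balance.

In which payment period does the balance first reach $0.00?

Payment period 1: $7,853.91 +$109.95 interest = $7,963.86; pay $1,610.33 → $6,353.53
Payment period 2: $6,353.53 +$88.94 interest = $6,442.47; pay $1,610.33 → $4,832.14
Payment period 3: $4,832.14 +$67.64 interest = $4,899.78; pay $1,610.33 → $3,289.45
Payment period 4: $3,289.45 +$46.05 interest = $3,335.50; pay $1,610.33 → $1,725.17
Payment period 5: $1,725.17 +$24.15 interest = $1,749.32; pay $1,610.33 → $138.99
Payment period 6: $138.99 +$1.94 interest = $140.93; pay $140.93 → $0.00
Balance reaches $0.00 in payment period 6.

6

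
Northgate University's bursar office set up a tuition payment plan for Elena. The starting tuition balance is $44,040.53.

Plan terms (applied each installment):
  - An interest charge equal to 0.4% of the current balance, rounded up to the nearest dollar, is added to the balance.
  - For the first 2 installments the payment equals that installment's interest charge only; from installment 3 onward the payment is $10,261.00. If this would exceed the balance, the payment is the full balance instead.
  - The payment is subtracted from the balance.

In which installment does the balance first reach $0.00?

# | Opening | Interest | Payment | End bal
1 | $44,040.53 | $177.00 | $177.00 | $44,040.53
2 | $44,040.53 | $177.00 | $177.00 | $44,040.53
3 | $44,040.53 | $177.00 | $10,261.00 | $33,956.53
4 | $33,956.53 | $136.00 | $10,261.00 | $23,831.53
5 | $23,831.53 | $96.00 | $10,261.00 | $13,666.53
6 | $13,666.53 | $55.00 | $10,261.00 | $3,460.53
7 | $3,460.53 | $14.00 | $3,474.53 | $0.00
Balance reaches $0.00 in installment 7.

7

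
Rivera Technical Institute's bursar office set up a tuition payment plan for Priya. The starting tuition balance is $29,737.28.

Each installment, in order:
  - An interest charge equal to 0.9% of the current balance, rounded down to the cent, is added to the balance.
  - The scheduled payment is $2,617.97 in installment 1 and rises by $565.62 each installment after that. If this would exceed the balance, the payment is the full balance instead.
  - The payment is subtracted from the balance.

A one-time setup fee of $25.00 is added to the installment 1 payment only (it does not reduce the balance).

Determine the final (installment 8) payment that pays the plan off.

$783.14

Installment 1: opening $29,737.28; interest $267.63 → $30,004.91; payment $2,617.97 (+ $25.00 fee); balance $27,386.94
Installment 2: opening $27,386.94; interest $246.48 → $27,633.42; payment $3,183.59; balance $24,449.83
Installment 3: opening $24,449.83; interest $220.04 → $24,669.87; payment $3,749.21; balance $20,920.66
Installment 4: opening $20,920.66; interest $188.28 → $21,108.94; payment $4,314.83; balance $16,794.11
Installment 5: opening $16,794.11; interest $151.14 → $16,945.25; payment $4,880.45; balance $12,064.80
Installment 6: opening $12,064.80; interest $108.58 → $12,173.38; payment $5,446.07; balance $6,727.31
Installment 7: opening $6,727.31; interest $60.54 → $6,787.85; payment $6,011.69; balance $776.16
Installment 8: opening $776.16; interest $6.98 → $783.14; payment $783.14; balance $0.00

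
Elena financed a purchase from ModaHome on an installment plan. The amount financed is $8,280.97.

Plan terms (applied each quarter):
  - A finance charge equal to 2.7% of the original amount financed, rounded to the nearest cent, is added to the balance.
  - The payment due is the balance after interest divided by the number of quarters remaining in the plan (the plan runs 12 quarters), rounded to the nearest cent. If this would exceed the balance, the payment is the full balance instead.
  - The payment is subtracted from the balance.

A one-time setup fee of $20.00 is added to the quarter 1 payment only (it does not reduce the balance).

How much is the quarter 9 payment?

$974.01

# | Opening | Interest | Payment | Fee | End bal
1 | $8,280.97 | $223.59 | $708.71 | $20.00 | $7,795.85
2 | $7,795.85 | $223.59 | $729.04 | — | $7,290.40
3 | $7,290.40 | $223.59 | $751.40 | — | $6,762.59
4 | $6,762.59 | $223.59 | $776.24 | — | $6,209.94
5 | $6,209.94 | $223.59 | $804.19 | — | $5,629.34
6 | $5,629.34 | $223.59 | $836.13 | — | $5,016.80
7 | $5,016.80 | $223.59 | $873.40 | — | $4,366.99
8 | $4,366.99 | $223.59 | $918.12 | — | $3,672.46
9 | $3,672.46 | $223.59 | $974.01 | — | $2,922.04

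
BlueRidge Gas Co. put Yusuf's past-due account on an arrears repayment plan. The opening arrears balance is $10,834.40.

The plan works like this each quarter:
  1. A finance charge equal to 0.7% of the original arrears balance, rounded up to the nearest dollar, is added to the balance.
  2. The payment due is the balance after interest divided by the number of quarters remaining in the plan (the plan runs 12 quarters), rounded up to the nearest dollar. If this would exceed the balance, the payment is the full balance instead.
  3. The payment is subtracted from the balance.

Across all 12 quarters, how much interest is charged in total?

$912.00

Quarter 1: $10,834.40 +$76.00 interest = $10,910.40; pay $910.00 → $10,000.40
Quarter 2: $10,000.40 +$76.00 interest = $10,076.40; pay $917.00 → $9,159.40
Quarter 3: $9,159.40 +$76.00 interest = $9,235.40; pay $924.00 → $8,311.40
Quarter 4: $8,311.40 +$76.00 interest = $8,387.40; pay $932.00 → $7,455.40
Quarter 5: $7,455.40 +$76.00 interest = $7,531.40; pay $942.00 → $6,589.40
Quarter 6: $6,589.40 +$76.00 interest = $6,665.40; pay $953.00 → $5,712.40
Quarter 7: $5,712.40 +$76.00 interest = $5,788.40; pay $965.00 → $4,823.40
Quarter 8: $4,823.40 +$76.00 interest = $4,899.40; pay $980.00 → $3,919.40
Quarter 9: $3,919.40 +$76.00 interest = $3,995.40; pay $999.00 → $2,996.40
Quarter 10: $2,996.40 +$76.00 interest = $3,072.40; pay $1,025.00 → $2,047.40
Quarter 11: $2,047.40 +$76.00 interest = $2,123.40; pay $1,062.00 → $1,061.40
Quarter 12: $1,061.40 +$76.00 interest = $1,137.40; pay $1,137.40 → $0.00
Total interest: $76.00 + $76.00 + $76.00 + $76.00 + $76.00 + $76.00 + $76.00 + $76.00 + $76.00 + $76.00 + $76.00 + $76.00 = $912.00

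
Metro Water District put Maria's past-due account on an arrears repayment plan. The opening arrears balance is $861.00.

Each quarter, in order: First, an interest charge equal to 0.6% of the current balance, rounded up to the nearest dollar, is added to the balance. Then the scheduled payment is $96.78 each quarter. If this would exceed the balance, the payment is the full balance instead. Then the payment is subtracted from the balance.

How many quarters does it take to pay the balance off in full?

Quarter 1: $861.00 +$6.00 interest = $867.00; pay $96.78 → $770.22
Quarter 2: $770.22 +$5.00 interest = $775.22; pay $96.78 → $678.44
Quarter 3: $678.44 +$5.00 interest = $683.44; pay $96.78 → $586.66
Quarter 4: $586.66 +$4.00 interest = $590.66; pay $96.78 → $493.88
Quarter 5: $493.88 +$3.00 interest = $496.88; pay $96.78 → $400.10
Quarter 6: $400.10 +$3.00 interest = $403.10; pay $96.78 → $306.32
Quarter 7: $306.32 +$2.00 interest = $308.32; pay $96.78 → $211.54
Quarter 8: $211.54 +$2.00 interest = $213.54; pay $96.78 → $116.76
Quarter 9: $116.76 +$1.00 interest = $117.76; pay $96.78 → $20.98
Quarter 10: $20.98 +$1.00 interest = $21.98; pay $21.98 → $0.00
Balance reaches $0.00 in quarter 10.

10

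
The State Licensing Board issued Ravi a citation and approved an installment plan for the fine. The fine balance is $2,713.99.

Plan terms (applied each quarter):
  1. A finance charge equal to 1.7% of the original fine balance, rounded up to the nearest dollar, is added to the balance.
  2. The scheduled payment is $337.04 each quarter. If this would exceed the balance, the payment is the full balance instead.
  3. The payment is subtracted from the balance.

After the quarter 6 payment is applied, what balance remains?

# | Opening | Interest | Payment | End bal
1 | $2,713.99 | $47.00 | $337.04 | $2,423.95
2 | $2,423.95 | $47.00 | $337.04 | $2,133.91
3 | $2,133.91 | $47.00 | $337.04 | $1,843.87
4 | $1,843.87 | $47.00 | $337.04 | $1,553.83
5 | $1,553.83 | $47.00 | $337.04 | $1,263.79
6 | $1,263.79 | $47.00 | $337.04 | $973.75

$973.75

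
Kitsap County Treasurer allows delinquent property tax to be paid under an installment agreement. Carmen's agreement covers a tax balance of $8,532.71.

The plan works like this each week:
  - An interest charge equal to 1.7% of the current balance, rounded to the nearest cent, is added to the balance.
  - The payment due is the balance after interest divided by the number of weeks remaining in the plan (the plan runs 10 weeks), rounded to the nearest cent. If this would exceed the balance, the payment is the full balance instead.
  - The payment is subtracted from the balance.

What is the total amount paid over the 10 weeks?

Week 1: opening $8,532.71; interest $145.06 → $8,677.77; payment $867.78; balance $7,809.99
Week 2: opening $7,809.99; interest $132.77 → $7,942.76; payment $882.53; balance $7,060.23
Week 3: opening $7,060.23; interest $120.02 → $7,180.25; payment $897.53; balance $6,282.72
Week 4: opening $6,282.72; interest $106.81 → $6,389.53; payment $912.79; balance $5,476.74
Week 5: opening $5,476.74; interest $93.10 → $5,569.84; payment $928.31; balance $4,641.53
Week 6: opening $4,641.53; interest $78.91 → $4,720.44; payment $944.09; balance $3,776.35
Week 7: opening $3,776.35; interest $64.20 → $3,840.55; payment $960.14; balance $2,880.41
Week 8: opening $2,880.41; interest $48.97 → $2,929.38; payment $976.46; balance $1,952.92
Week 9: opening $1,952.92; interest $33.20 → $1,986.12; payment $993.06; balance $993.06
Week 10: opening $993.06; interest $16.88 → $1,009.94; payment $1,009.94; balance $0.00
Total paid: $9,372.63

$9,372.63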